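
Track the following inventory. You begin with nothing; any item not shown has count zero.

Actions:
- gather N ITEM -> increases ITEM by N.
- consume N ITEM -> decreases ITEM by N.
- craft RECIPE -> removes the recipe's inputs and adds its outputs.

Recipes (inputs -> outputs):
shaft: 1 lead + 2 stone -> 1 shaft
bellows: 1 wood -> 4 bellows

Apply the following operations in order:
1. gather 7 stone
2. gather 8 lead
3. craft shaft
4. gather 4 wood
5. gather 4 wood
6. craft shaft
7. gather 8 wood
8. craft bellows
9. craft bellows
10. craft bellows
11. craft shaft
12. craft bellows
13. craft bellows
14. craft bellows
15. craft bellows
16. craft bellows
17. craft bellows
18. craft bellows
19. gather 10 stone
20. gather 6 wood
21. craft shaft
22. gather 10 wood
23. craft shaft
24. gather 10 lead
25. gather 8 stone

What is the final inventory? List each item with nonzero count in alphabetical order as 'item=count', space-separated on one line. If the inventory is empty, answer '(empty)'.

After 1 (gather 7 stone): stone=7
After 2 (gather 8 lead): lead=8 stone=7
After 3 (craft shaft): lead=7 shaft=1 stone=5
After 4 (gather 4 wood): lead=7 shaft=1 stone=5 wood=4
After 5 (gather 4 wood): lead=7 shaft=1 stone=5 wood=8
After 6 (craft shaft): lead=6 shaft=2 stone=3 wood=8
After 7 (gather 8 wood): lead=6 shaft=2 stone=3 wood=16
After 8 (craft bellows): bellows=4 lead=6 shaft=2 stone=3 wood=15
After 9 (craft bellows): bellows=8 lead=6 shaft=2 stone=3 wood=14
After 10 (craft bellows): bellows=12 lead=6 shaft=2 stone=3 wood=13
After 11 (craft shaft): bellows=12 lead=5 shaft=3 stone=1 wood=13
After 12 (craft bellows): bellows=16 lead=5 shaft=3 stone=1 wood=12
After 13 (craft bellows): bellows=20 lead=5 shaft=3 stone=1 wood=11
After 14 (craft bellows): bellows=24 lead=5 shaft=3 stone=1 wood=10
After 15 (craft bellows): bellows=28 lead=5 shaft=3 stone=1 wood=9
After 16 (craft bellows): bellows=32 lead=5 shaft=3 stone=1 wood=8
After 17 (craft bellows): bellows=36 lead=5 shaft=3 stone=1 wood=7
After 18 (craft bellows): bellows=40 lead=5 shaft=3 stone=1 wood=6
After 19 (gather 10 stone): bellows=40 lead=5 shaft=3 stone=11 wood=6
After 20 (gather 6 wood): bellows=40 lead=5 shaft=3 stone=11 wood=12
After 21 (craft shaft): bellows=40 lead=4 shaft=4 stone=9 wood=12
After 22 (gather 10 wood): bellows=40 lead=4 shaft=4 stone=9 wood=22
After 23 (craft shaft): bellows=40 lead=3 shaft=5 stone=7 wood=22
After 24 (gather 10 lead): bellows=40 lead=13 shaft=5 stone=7 wood=22
After 25 (gather 8 stone): bellows=40 lead=13 shaft=5 stone=15 wood=22

Answer: bellows=40 lead=13 shaft=5 stone=15 wood=22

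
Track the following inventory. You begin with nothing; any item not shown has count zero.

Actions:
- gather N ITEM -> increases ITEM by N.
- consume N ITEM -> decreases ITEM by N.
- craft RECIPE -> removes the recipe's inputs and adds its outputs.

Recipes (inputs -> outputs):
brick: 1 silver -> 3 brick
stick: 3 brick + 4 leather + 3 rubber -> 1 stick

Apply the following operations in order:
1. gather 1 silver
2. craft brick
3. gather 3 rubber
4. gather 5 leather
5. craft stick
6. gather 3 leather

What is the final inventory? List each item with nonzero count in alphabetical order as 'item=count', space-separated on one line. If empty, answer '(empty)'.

After 1 (gather 1 silver): silver=1
After 2 (craft brick): brick=3
After 3 (gather 3 rubber): brick=3 rubber=3
After 4 (gather 5 leather): brick=3 leather=5 rubber=3
After 5 (craft stick): leather=1 stick=1
After 6 (gather 3 leather): leather=4 stick=1

Answer: leather=4 stick=1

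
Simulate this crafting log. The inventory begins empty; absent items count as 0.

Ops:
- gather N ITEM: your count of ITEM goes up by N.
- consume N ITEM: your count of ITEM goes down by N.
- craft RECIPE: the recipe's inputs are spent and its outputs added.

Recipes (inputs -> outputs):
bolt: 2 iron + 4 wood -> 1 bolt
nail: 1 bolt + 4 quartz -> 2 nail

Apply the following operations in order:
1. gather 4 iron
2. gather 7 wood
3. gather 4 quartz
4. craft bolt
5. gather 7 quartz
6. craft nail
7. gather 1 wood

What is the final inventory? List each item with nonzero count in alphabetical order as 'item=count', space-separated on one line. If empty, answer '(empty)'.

After 1 (gather 4 iron): iron=4
After 2 (gather 7 wood): iron=4 wood=7
After 3 (gather 4 quartz): iron=4 quartz=4 wood=7
After 4 (craft bolt): bolt=1 iron=2 quartz=4 wood=3
After 5 (gather 7 quartz): bolt=1 iron=2 quartz=11 wood=3
After 6 (craft nail): iron=2 nail=2 quartz=7 wood=3
After 7 (gather 1 wood): iron=2 nail=2 quartz=7 wood=4

Answer: iron=2 nail=2 quartz=7 wood=4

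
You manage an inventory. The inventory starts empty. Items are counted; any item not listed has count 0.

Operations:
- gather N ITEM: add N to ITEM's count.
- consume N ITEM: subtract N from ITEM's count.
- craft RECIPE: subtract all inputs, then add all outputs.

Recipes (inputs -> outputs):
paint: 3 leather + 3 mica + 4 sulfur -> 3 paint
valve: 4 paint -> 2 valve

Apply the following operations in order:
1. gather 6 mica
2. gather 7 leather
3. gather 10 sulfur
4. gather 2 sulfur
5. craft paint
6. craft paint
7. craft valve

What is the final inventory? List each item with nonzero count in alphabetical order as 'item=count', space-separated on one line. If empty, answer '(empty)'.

After 1 (gather 6 mica): mica=6
After 2 (gather 7 leather): leather=7 mica=6
After 3 (gather 10 sulfur): leather=7 mica=6 sulfur=10
After 4 (gather 2 sulfur): leather=7 mica=6 sulfur=12
After 5 (craft paint): leather=4 mica=3 paint=3 sulfur=8
After 6 (craft paint): leather=1 paint=6 sulfur=4
After 7 (craft valve): leather=1 paint=2 sulfur=4 valve=2

Answer: leather=1 paint=2 sulfur=4 valve=2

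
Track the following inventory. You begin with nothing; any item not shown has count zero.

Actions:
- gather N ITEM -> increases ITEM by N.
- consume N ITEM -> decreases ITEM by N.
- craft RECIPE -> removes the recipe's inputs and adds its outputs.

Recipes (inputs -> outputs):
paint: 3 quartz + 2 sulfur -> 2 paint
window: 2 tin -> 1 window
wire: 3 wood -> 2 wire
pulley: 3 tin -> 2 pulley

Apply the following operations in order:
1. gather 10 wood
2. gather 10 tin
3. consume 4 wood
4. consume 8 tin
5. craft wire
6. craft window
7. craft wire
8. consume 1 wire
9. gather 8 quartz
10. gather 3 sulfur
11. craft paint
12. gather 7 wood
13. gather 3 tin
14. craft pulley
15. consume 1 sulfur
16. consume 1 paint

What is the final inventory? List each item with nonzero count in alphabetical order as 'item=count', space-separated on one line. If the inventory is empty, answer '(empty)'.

After 1 (gather 10 wood): wood=10
After 2 (gather 10 tin): tin=10 wood=10
After 3 (consume 4 wood): tin=10 wood=6
After 4 (consume 8 tin): tin=2 wood=6
After 5 (craft wire): tin=2 wire=2 wood=3
After 6 (craft window): window=1 wire=2 wood=3
After 7 (craft wire): window=1 wire=4
After 8 (consume 1 wire): window=1 wire=3
After 9 (gather 8 quartz): quartz=8 window=1 wire=3
After 10 (gather 3 sulfur): quartz=8 sulfur=3 window=1 wire=3
After 11 (craft paint): paint=2 quartz=5 sulfur=1 window=1 wire=3
After 12 (gather 7 wood): paint=2 quartz=5 sulfur=1 window=1 wire=3 wood=7
After 13 (gather 3 tin): paint=2 quartz=5 sulfur=1 tin=3 window=1 wire=3 wood=7
After 14 (craft pulley): paint=2 pulley=2 quartz=5 sulfur=1 window=1 wire=3 wood=7
After 15 (consume 1 sulfur): paint=2 pulley=2 quartz=5 window=1 wire=3 wood=7
After 16 (consume 1 paint): paint=1 pulley=2 quartz=5 window=1 wire=3 wood=7

Answer: paint=1 pulley=2 quartz=5 window=1 wire=3 wood=7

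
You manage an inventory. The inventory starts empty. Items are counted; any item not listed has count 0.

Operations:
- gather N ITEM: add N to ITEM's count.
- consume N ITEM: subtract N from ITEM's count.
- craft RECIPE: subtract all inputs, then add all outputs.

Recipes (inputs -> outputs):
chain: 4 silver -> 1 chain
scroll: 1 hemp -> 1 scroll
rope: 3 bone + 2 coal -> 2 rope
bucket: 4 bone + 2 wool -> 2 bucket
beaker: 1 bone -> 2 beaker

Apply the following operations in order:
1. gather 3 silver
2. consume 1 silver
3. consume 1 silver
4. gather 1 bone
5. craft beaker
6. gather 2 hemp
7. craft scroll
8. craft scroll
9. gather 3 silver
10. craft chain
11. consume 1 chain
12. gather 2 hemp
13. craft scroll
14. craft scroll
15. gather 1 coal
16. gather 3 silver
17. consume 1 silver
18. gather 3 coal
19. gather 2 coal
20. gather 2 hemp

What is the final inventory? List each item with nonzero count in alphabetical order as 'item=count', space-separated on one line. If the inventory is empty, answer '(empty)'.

Answer: beaker=2 coal=6 hemp=2 scroll=4 silver=2

Derivation:
After 1 (gather 3 silver): silver=3
After 2 (consume 1 silver): silver=2
After 3 (consume 1 silver): silver=1
After 4 (gather 1 bone): bone=1 silver=1
After 5 (craft beaker): beaker=2 silver=1
After 6 (gather 2 hemp): beaker=2 hemp=2 silver=1
After 7 (craft scroll): beaker=2 hemp=1 scroll=1 silver=1
After 8 (craft scroll): beaker=2 scroll=2 silver=1
After 9 (gather 3 silver): beaker=2 scroll=2 silver=4
After 10 (craft chain): beaker=2 chain=1 scroll=2
After 11 (consume 1 chain): beaker=2 scroll=2
After 12 (gather 2 hemp): beaker=2 hemp=2 scroll=2
After 13 (craft scroll): beaker=2 hemp=1 scroll=3
After 14 (craft scroll): beaker=2 scroll=4
After 15 (gather 1 coal): beaker=2 coal=1 scroll=4
After 16 (gather 3 silver): beaker=2 coal=1 scroll=4 silver=3
After 17 (consume 1 silver): beaker=2 coal=1 scroll=4 silver=2
After 18 (gather 3 coal): beaker=2 coal=4 scroll=4 silver=2
After 19 (gather 2 coal): beaker=2 coal=6 scroll=4 silver=2
After 20 (gather 2 hemp): beaker=2 coal=6 hemp=2 scroll=4 silver=2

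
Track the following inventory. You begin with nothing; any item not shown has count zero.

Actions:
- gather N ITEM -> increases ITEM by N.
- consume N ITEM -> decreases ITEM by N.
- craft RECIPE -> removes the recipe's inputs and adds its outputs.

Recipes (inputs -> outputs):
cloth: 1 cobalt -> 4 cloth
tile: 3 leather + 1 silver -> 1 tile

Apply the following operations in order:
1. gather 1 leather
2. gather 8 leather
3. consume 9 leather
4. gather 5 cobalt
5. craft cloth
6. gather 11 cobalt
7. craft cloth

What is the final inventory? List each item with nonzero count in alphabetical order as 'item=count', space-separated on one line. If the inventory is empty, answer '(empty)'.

After 1 (gather 1 leather): leather=1
After 2 (gather 8 leather): leather=9
After 3 (consume 9 leather): (empty)
After 4 (gather 5 cobalt): cobalt=5
After 5 (craft cloth): cloth=4 cobalt=4
After 6 (gather 11 cobalt): cloth=4 cobalt=15
After 7 (craft cloth): cloth=8 cobalt=14

Answer: cloth=8 cobalt=14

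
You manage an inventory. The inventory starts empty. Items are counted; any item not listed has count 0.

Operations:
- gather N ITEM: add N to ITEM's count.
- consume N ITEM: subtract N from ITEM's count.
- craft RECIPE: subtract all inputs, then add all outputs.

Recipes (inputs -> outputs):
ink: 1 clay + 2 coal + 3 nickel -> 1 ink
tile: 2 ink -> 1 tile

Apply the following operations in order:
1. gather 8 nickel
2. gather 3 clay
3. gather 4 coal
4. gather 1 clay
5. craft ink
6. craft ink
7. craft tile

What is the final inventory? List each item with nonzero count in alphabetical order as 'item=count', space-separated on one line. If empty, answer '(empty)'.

Answer: clay=2 nickel=2 tile=1

Derivation:
After 1 (gather 8 nickel): nickel=8
After 2 (gather 3 clay): clay=3 nickel=8
After 3 (gather 4 coal): clay=3 coal=4 nickel=8
After 4 (gather 1 clay): clay=4 coal=4 nickel=8
After 5 (craft ink): clay=3 coal=2 ink=1 nickel=5
After 6 (craft ink): clay=2 ink=2 nickel=2
After 7 (craft tile): clay=2 nickel=2 tile=1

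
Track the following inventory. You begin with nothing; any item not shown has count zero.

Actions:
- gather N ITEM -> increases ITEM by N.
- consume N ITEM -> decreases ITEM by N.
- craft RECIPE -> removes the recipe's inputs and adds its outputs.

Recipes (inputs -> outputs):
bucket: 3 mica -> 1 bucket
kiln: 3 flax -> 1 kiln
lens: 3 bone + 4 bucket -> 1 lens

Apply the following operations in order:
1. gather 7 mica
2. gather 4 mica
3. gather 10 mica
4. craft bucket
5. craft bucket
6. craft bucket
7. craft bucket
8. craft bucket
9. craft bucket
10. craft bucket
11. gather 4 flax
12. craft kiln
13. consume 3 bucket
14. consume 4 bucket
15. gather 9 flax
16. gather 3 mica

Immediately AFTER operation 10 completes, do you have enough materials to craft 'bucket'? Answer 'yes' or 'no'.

Answer: no

Derivation:
After 1 (gather 7 mica): mica=7
After 2 (gather 4 mica): mica=11
After 3 (gather 10 mica): mica=21
After 4 (craft bucket): bucket=1 mica=18
After 5 (craft bucket): bucket=2 mica=15
After 6 (craft bucket): bucket=3 mica=12
After 7 (craft bucket): bucket=4 mica=9
After 8 (craft bucket): bucket=5 mica=6
After 9 (craft bucket): bucket=6 mica=3
After 10 (craft bucket): bucket=7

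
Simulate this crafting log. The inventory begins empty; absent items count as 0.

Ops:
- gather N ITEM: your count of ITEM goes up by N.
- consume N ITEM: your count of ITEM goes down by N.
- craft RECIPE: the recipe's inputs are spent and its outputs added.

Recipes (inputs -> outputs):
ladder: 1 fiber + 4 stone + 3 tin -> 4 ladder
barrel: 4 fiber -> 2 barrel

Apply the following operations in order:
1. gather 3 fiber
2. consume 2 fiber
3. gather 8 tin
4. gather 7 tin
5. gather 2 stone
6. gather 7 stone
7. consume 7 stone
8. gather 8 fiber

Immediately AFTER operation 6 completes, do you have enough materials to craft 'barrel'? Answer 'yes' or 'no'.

Answer: no

Derivation:
After 1 (gather 3 fiber): fiber=3
After 2 (consume 2 fiber): fiber=1
After 3 (gather 8 tin): fiber=1 tin=8
After 4 (gather 7 tin): fiber=1 tin=15
After 5 (gather 2 stone): fiber=1 stone=2 tin=15
After 6 (gather 7 stone): fiber=1 stone=9 tin=15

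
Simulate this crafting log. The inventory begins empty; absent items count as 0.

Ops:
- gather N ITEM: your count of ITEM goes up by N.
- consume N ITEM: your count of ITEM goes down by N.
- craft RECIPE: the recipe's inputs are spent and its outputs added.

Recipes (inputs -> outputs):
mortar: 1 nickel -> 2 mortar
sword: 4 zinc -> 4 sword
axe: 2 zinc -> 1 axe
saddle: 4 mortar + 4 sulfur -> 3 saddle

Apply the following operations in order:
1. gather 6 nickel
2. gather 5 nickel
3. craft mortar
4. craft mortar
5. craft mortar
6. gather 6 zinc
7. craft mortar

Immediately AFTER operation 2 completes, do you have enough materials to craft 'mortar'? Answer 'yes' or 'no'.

After 1 (gather 6 nickel): nickel=6
After 2 (gather 5 nickel): nickel=11

Answer: yes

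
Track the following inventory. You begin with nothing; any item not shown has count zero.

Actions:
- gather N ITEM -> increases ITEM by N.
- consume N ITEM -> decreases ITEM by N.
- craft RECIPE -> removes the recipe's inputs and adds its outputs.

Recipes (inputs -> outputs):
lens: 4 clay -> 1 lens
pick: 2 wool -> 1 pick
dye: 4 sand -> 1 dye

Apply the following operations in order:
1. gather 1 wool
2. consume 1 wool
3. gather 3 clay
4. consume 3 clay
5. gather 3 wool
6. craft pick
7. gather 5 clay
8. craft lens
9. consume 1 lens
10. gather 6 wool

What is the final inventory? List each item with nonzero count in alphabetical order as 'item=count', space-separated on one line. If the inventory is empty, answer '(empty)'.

After 1 (gather 1 wool): wool=1
After 2 (consume 1 wool): (empty)
After 3 (gather 3 clay): clay=3
After 4 (consume 3 clay): (empty)
After 5 (gather 3 wool): wool=3
After 6 (craft pick): pick=1 wool=1
After 7 (gather 5 clay): clay=5 pick=1 wool=1
After 8 (craft lens): clay=1 lens=1 pick=1 wool=1
After 9 (consume 1 lens): clay=1 pick=1 wool=1
After 10 (gather 6 wool): clay=1 pick=1 wool=7

Answer: clay=1 pick=1 wool=7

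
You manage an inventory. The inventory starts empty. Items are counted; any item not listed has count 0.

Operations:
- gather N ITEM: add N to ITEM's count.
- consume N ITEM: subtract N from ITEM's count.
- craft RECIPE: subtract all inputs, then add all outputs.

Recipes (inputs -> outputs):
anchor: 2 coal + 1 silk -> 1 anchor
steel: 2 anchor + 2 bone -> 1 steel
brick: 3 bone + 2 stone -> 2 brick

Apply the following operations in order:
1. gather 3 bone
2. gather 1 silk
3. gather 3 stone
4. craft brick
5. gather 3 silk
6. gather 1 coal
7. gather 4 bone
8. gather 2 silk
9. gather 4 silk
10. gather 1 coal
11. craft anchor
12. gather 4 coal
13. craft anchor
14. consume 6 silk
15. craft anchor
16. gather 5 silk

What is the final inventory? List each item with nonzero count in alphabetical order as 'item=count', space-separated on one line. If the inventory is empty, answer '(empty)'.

After 1 (gather 3 bone): bone=3
After 2 (gather 1 silk): bone=3 silk=1
After 3 (gather 3 stone): bone=3 silk=1 stone=3
After 4 (craft brick): brick=2 silk=1 stone=1
After 5 (gather 3 silk): brick=2 silk=4 stone=1
After 6 (gather 1 coal): brick=2 coal=1 silk=4 stone=1
After 7 (gather 4 bone): bone=4 brick=2 coal=1 silk=4 stone=1
After 8 (gather 2 silk): bone=4 brick=2 coal=1 silk=6 stone=1
After 9 (gather 4 silk): bone=4 brick=2 coal=1 silk=10 stone=1
After 10 (gather 1 coal): bone=4 brick=2 coal=2 silk=10 stone=1
After 11 (craft anchor): anchor=1 bone=4 brick=2 silk=9 stone=1
After 12 (gather 4 coal): anchor=1 bone=4 brick=2 coal=4 silk=9 stone=1
After 13 (craft anchor): anchor=2 bone=4 brick=2 coal=2 silk=8 stone=1
After 14 (consume 6 silk): anchor=2 bone=4 brick=2 coal=2 silk=2 stone=1
After 15 (craft anchor): anchor=3 bone=4 brick=2 silk=1 stone=1
After 16 (gather 5 silk): anchor=3 bone=4 brick=2 silk=6 stone=1

Answer: anchor=3 bone=4 brick=2 silk=6 stone=1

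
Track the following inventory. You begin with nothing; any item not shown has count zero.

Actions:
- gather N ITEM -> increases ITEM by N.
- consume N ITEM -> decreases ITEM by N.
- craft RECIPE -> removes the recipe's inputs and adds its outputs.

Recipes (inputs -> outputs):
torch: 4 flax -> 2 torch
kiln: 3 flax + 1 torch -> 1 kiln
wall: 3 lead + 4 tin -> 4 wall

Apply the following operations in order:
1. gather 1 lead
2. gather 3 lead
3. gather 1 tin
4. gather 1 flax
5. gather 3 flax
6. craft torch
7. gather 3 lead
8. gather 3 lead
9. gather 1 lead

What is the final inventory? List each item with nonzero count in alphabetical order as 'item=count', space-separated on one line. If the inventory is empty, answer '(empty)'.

Answer: lead=11 tin=1 torch=2

Derivation:
After 1 (gather 1 lead): lead=1
After 2 (gather 3 lead): lead=4
After 3 (gather 1 tin): lead=4 tin=1
After 4 (gather 1 flax): flax=1 lead=4 tin=1
After 5 (gather 3 flax): flax=4 lead=4 tin=1
After 6 (craft torch): lead=4 tin=1 torch=2
After 7 (gather 3 lead): lead=7 tin=1 torch=2
After 8 (gather 3 lead): lead=10 tin=1 torch=2
After 9 (gather 1 lead): lead=11 tin=1 torch=2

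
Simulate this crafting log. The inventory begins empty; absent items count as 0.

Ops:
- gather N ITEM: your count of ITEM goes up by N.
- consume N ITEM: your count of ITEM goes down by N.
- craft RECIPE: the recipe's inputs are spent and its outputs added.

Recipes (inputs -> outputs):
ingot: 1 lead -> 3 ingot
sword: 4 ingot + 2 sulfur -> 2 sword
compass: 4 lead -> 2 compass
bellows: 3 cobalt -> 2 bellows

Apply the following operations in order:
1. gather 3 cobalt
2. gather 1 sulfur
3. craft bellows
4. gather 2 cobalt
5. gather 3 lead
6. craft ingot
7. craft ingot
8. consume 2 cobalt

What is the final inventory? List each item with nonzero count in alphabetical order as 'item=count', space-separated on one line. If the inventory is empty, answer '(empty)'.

Answer: bellows=2 ingot=6 lead=1 sulfur=1

Derivation:
After 1 (gather 3 cobalt): cobalt=3
After 2 (gather 1 sulfur): cobalt=3 sulfur=1
After 3 (craft bellows): bellows=2 sulfur=1
After 4 (gather 2 cobalt): bellows=2 cobalt=2 sulfur=1
After 5 (gather 3 lead): bellows=2 cobalt=2 lead=3 sulfur=1
After 6 (craft ingot): bellows=2 cobalt=2 ingot=3 lead=2 sulfur=1
After 7 (craft ingot): bellows=2 cobalt=2 ingot=6 lead=1 sulfur=1
After 8 (consume 2 cobalt): bellows=2 ingot=6 lead=1 sulfur=1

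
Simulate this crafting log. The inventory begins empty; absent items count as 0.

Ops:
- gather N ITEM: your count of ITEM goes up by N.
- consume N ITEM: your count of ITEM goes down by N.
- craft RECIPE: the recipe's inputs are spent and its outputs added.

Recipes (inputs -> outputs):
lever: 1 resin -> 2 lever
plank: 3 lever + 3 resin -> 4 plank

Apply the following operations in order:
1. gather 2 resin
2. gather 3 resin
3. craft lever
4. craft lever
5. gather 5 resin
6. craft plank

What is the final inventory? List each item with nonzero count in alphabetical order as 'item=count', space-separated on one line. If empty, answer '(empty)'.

Answer: lever=1 plank=4 resin=5

Derivation:
After 1 (gather 2 resin): resin=2
After 2 (gather 3 resin): resin=5
After 3 (craft lever): lever=2 resin=4
After 4 (craft lever): lever=4 resin=3
After 5 (gather 5 resin): lever=4 resin=8
After 6 (craft plank): lever=1 plank=4 resin=5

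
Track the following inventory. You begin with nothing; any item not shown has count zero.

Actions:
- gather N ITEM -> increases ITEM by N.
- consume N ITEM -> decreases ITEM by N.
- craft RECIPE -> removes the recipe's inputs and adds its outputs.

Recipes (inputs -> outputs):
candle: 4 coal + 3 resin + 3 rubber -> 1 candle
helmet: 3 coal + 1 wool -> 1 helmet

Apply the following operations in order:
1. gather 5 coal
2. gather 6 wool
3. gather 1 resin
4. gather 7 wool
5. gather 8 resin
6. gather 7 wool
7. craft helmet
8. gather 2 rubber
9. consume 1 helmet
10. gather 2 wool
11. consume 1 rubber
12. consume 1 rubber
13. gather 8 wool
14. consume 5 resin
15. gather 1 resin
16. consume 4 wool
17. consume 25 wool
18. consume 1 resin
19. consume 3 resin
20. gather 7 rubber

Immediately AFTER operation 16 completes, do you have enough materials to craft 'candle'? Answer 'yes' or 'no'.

After 1 (gather 5 coal): coal=5
After 2 (gather 6 wool): coal=5 wool=6
After 3 (gather 1 resin): coal=5 resin=1 wool=6
After 4 (gather 7 wool): coal=5 resin=1 wool=13
After 5 (gather 8 resin): coal=5 resin=9 wool=13
After 6 (gather 7 wool): coal=5 resin=9 wool=20
After 7 (craft helmet): coal=2 helmet=1 resin=9 wool=19
After 8 (gather 2 rubber): coal=2 helmet=1 resin=9 rubber=2 wool=19
After 9 (consume 1 helmet): coal=2 resin=9 rubber=2 wool=19
After 10 (gather 2 wool): coal=2 resin=9 rubber=2 wool=21
After 11 (consume 1 rubber): coal=2 resin=9 rubber=1 wool=21
After 12 (consume 1 rubber): coal=2 resin=9 wool=21
After 13 (gather 8 wool): coal=2 resin=9 wool=29
After 14 (consume 5 resin): coal=2 resin=4 wool=29
After 15 (gather 1 resin): coal=2 resin=5 wool=29
After 16 (consume 4 wool): coal=2 resin=5 wool=25

Answer: no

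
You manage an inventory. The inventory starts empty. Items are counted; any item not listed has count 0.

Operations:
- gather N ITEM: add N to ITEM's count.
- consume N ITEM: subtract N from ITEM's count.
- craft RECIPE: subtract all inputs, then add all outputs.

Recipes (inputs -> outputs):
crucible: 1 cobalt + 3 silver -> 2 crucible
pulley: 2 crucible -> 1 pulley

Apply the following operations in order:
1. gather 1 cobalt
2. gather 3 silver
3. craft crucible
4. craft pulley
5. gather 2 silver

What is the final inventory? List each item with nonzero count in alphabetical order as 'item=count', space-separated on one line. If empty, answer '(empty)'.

Answer: pulley=1 silver=2

Derivation:
After 1 (gather 1 cobalt): cobalt=1
After 2 (gather 3 silver): cobalt=1 silver=3
After 3 (craft crucible): crucible=2
After 4 (craft pulley): pulley=1
After 5 (gather 2 silver): pulley=1 silver=2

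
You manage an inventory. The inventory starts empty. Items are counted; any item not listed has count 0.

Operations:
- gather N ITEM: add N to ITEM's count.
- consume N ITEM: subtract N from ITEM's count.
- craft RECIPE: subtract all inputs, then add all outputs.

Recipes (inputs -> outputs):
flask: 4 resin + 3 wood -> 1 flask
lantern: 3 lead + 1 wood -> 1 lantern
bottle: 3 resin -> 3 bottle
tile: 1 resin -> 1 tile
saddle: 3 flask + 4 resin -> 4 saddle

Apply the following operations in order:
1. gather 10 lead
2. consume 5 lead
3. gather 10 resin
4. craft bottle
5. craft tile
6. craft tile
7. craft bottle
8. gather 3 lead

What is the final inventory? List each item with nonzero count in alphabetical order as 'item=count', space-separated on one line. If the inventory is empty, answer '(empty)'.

Answer: bottle=6 lead=8 resin=2 tile=2

Derivation:
After 1 (gather 10 lead): lead=10
After 2 (consume 5 lead): lead=5
After 3 (gather 10 resin): lead=5 resin=10
After 4 (craft bottle): bottle=3 lead=5 resin=7
After 5 (craft tile): bottle=3 lead=5 resin=6 tile=1
After 6 (craft tile): bottle=3 lead=5 resin=5 tile=2
After 7 (craft bottle): bottle=6 lead=5 resin=2 tile=2
After 8 (gather 3 lead): bottle=6 lead=8 resin=2 tile=2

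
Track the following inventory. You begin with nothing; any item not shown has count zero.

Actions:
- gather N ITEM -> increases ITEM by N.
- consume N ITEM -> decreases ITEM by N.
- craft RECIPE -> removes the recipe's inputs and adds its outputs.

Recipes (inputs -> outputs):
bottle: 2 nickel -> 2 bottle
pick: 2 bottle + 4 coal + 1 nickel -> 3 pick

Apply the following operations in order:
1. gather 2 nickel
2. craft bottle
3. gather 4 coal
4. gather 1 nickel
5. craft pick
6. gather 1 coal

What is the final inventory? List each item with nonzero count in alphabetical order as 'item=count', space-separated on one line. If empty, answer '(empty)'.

After 1 (gather 2 nickel): nickel=2
After 2 (craft bottle): bottle=2
After 3 (gather 4 coal): bottle=2 coal=4
After 4 (gather 1 nickel): bottle=2 coal=4 nickel=1
After 5 (craft pick): pick=3
After 6 (gather 1 coal): coal=1 pick=3

Answer: coal=1 pick=3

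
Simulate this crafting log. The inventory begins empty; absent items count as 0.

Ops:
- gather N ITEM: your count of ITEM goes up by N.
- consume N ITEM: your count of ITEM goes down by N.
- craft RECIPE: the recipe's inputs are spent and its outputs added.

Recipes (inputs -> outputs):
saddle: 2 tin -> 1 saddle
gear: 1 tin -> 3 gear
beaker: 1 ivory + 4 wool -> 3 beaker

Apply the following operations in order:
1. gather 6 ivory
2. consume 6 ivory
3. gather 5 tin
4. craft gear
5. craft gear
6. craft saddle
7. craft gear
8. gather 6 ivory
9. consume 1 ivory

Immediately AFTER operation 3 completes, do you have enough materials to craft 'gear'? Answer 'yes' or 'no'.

Answer: yes

Derivation:
After 1 (gather 6 ivory): ivory=6
After 2 (consume 6 ivory): (empty)
After 3 (gather 5 tin): tin=5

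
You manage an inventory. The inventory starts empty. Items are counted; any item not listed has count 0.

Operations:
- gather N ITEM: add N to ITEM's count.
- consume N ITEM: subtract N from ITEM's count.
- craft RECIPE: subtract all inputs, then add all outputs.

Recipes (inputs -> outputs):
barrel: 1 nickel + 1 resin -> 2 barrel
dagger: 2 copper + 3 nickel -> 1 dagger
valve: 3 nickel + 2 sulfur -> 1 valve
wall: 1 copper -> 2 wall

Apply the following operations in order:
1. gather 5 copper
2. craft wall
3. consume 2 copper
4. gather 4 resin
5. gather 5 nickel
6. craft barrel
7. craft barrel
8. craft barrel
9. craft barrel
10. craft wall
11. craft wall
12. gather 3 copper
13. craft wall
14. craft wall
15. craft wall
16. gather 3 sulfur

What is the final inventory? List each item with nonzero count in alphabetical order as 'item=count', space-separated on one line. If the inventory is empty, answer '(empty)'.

Answer: barrel=8 nickel=1 sulfur=3 wall=12

Derivation:
After 1 (gather 5 copper): copper=5
After 2 (craft wall): copper=4 wall=2
After 3 (consume 2 copper): copper=2 wall=2
After 4 (gather 4 resin): copper=2 resin=4 wall=2
After 5 (gather 5 nickel): copper=2 nickel=5 resin=4 wall=2
After 6 (craft barrel): barrel=2 copper=2 nickel=4 resin=3 wall=2
After 7 (craft barrel): barrel=4 copper=2 nickel=3 resin=2 wall=2
After 8 (craft barrel): barrel=6 copper=2 nickel=2 resin=1 wall=2
After 9 (craft barrel): barrel=8 copper=2 nickel=1 wall=2
After 10 (craft wall): barrel=8 copper=1 nickel=1 wall=4
After 11 (craft wall): barrel=8 nickel=1 wall=6
After 12 (gather 3 copper): barrel=8 copper=3 nickel=1 wall=6
After 13 (craft wall): barrel=8 copper=2 nickel=1 wall=8
After 14 (craft wall): barrel=8 copper=1 nickel=1 wall=10
After 15 (craft wall): barrel=8 nickel=1 wall=12
After 16 (gather 3 sulfur): barrel=8 nickel=1 sulfur=3 wall=12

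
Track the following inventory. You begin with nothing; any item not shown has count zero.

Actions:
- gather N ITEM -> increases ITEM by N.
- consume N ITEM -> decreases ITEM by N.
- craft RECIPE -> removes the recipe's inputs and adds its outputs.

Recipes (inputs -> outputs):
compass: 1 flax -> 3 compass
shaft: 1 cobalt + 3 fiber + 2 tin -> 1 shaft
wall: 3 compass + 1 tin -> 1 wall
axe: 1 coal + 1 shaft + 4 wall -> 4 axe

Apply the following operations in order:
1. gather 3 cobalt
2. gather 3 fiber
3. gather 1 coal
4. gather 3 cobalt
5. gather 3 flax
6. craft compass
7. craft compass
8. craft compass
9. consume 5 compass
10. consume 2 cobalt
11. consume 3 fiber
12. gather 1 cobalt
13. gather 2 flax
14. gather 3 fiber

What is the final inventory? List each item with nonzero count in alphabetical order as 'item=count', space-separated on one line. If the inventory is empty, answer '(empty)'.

After 1 (gather 3 cobalt): cobalt=3
After 2 (gather 3 fiber): cobalt=3 fiber=3
After 3 (gather 1 coal): coal=1 cobalt=3 fiber=3
After 4 (gather 3 cobalt): coal=1 cobalt=6 fiber=3
After 5 (gather 3 flax): coal=1 cobalt=6 fiber=3 flax=3
After 6 (craft compass): coal=1 cobalt=6 compass=3 fiber=3 flax=2
After 7 (craft compass): coal=1 cobalt=6 compass=6 fiber=3 flax=1
After 8 (craft compass): coal=1 cobalt=6 compass=9 fiber=3
After 9 (consume 5 compass): coal=1 cobalt=6 compass=4 fiber=3
After 10 (consume 2 cobalt): coal=1 cobalt=4 compass=4 fiber=3
After 11 (consume 3 fiber): coal=1 cobalt=4 compass=4
After 12 (gather 1 cobalt): coal=1 cobalt=5 compass=4
After 13 (gather 2 flax): coal=1 cobalt=5 compass=4 flax=2
After 14 (gather 3 fiber): coal=1 cobalt=5 compass=4 fiber=3 flax=2

Answer: coal=1 cobalt=5 compass=4 fiber=3 flax=2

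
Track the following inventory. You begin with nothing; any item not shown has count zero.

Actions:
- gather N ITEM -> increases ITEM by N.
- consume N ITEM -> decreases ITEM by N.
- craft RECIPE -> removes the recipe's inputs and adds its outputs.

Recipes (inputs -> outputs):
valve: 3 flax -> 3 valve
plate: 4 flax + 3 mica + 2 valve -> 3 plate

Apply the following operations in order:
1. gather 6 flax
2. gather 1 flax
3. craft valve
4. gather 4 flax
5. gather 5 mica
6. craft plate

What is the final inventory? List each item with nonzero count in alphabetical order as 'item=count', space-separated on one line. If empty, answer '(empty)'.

Answer: flax=4 mica=2 plate=3 valve=1

Derivation:
After 1 (gather 6 flax): flax=6
After 2 (gather 1 flax): flax=7
After 3 (craft valve): flax=4 valve=3
After 4 (gather 4 flax): flax=8 valve=3
After 5 (gather 5 mica): flax=8 mica=5 valve=3
After 6 (craft plate): flax=4 mica=2 plate=3 valve=1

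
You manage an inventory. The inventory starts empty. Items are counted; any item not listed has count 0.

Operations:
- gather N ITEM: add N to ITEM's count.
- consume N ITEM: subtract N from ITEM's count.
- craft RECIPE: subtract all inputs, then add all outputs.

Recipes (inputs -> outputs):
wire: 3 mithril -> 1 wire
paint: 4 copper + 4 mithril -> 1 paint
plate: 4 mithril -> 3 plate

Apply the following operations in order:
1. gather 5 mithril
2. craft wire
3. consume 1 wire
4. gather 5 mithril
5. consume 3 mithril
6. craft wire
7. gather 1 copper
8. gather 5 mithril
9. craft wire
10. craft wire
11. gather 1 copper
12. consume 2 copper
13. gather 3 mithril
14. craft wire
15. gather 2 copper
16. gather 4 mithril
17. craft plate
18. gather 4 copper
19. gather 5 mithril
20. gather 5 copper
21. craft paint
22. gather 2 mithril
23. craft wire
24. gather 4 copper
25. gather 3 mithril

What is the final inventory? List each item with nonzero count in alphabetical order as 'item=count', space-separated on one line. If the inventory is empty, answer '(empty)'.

After 1 (gather 5 mithril): mithril=5
After 2 (craft wire): mithril=2 wire=1
After 3 (consume 1 wire): mithril=2
After 4 (gather 5 mithril): mithril=7
After 5 (consume 3 mithril): mithril=4
After 6 (craft wire): mithril=1 wire=1
After 7 (gather 1 copper): copper=1 mithril=1 wire=1
After 8 (gather 5 mithril): copper=1 mithril=6 wire=1
After 9 (craft wire): copper=1 mithril=3 wire=2
After 10 (craft wire): copper=1 wire=3
After 11 (gather 1 copper): copper=2 wire=3
After 12 (consume 2 copper): wire=3
After 13 (gather 3 mithril): mithril=3 wire=3
After 14 (craft wire): wire=4
After 15 (gather 2 copper): copper=2 wire=4
After 16 (gather 4 mithril): copper=2 mithril=4 wire=4
After 17 (craft plate): copper=2 plate=3 wire=4
After 18 (gather 4 copper): copper=6 plate=3 wire=4
After 19 (gather 5 mithril): copper=6 mithril=5 plate=3 wire=4
After 20 (gather 5 copper): copper=11 mithril=5 plate=3 wire=4
After 21 (craft paint): copper=7 mithril=1 paint=1 plate=3 wire=4
After 22 (gather 2 mithril): copper=7 mithril=3 paint=1 plate=3 wire=4
After 23 (craft wire): copper=7 paint=1 plate=3 wire=5
After 24 (gather 4 copper): copper=11 paint=1 plate=3 wire=5
After 25 (gather 3 mithril): copper=11 mithril=3 paint=1 plate=3 wire=5

Answer: copper=11 mithril=3 paint=1 plate=3 wire=5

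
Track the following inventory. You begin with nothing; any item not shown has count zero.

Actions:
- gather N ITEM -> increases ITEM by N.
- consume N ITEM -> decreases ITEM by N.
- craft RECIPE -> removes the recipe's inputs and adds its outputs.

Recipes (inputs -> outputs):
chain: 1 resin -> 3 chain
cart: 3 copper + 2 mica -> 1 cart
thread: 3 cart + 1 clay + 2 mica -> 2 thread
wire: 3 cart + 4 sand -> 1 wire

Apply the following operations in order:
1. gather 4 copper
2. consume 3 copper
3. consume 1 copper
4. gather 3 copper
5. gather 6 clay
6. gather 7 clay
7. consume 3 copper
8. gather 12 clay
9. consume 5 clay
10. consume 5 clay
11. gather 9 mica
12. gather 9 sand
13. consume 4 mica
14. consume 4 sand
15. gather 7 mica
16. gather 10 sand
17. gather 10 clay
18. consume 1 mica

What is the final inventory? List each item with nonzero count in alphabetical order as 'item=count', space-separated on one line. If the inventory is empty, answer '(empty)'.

After 1 (gather 4 copper): copper=4
After 2 (consume 3 copper): copper=1
After 3 (consume 1 copper): (empty)
After 4 (gather 3 copper): copper=3
After 5 (gather 6 clay): clay=6 copper=3
After 6 (gather 7 clay): clay=13 copper=3
After 7 (consume 3 copper): clay=13
After 8 (gather 12 clay): clay=25
After 9 (consume 5 clay): clay=20
After 10 (consume 5 clay): clay=15
After 11 (gather 9 mica): clay=15 mica=9
After 12 (gather 9 sand): clay=15 mica=9 sand=9
After 13 (consume 4 mica): clay=15 mica=5 sand=9
After 14 (consume 4 sand): clay=15 mica=5 sand=5
After 15 (gather 7 mica): clay=15 mica=12 sand=5
After 16 (gather 10 sand): clay=15 mica=12 sand=15
After 17 (gather 10 clay): clay=25 mica=12 sand=15
After 18 (consume 1 mica): clay=25 mica=11 sand=15

Answer: clay=25 mica=11 sand=15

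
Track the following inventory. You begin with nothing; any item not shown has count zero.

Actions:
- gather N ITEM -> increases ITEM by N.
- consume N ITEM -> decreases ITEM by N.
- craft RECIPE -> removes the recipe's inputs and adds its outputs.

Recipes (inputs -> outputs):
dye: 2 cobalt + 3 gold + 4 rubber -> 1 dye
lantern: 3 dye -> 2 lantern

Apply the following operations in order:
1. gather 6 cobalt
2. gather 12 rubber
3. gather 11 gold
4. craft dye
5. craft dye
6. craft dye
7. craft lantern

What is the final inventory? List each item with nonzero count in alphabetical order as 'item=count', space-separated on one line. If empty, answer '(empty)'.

After 1 (gather 6 cobalt): cobalt=6
After 2 (gather 12 rubber): cobalt=6 rubber=12
After 3 (gather 11 gold): cobalt=6 gold=11 rubber=12
After 4 (craft dye): cobalt=4 dye=1 gold=8 rubber=8
After 5 (craft dye): cobalt=2 dye=2 gold=5 rubber=4
After 6 (craft dye): dye=3 gold=2
After 7 (craft lantern): gold=2 lantern=2

Answer: gold=2 lantern=2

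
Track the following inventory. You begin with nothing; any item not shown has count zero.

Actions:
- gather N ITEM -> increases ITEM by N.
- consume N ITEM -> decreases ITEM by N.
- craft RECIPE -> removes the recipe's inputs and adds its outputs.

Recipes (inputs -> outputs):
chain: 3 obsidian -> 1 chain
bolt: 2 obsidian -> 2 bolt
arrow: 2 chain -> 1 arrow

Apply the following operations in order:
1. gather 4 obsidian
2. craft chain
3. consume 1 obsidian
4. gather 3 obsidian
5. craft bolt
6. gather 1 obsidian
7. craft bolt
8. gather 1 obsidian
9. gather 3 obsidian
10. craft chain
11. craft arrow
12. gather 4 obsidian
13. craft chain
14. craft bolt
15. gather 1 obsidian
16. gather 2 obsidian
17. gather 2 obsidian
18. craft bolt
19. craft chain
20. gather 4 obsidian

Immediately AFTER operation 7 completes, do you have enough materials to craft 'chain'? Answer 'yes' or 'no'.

After 1 (gather 4 obsidian): obsidian=4
After 2 (craft chain): chain=1 obsidian=1
After 3 (consume 1 obsidian): chain=1
After 4 (gather 3 obsidian): chain=1 obsidian=3
After 5 (craft bolt): bolt=2 chain=1 obsidian=1
After 6 (gather 1 obsidian): bolt=2 chain=1 obsidian=2
After 7 (craft bolt): bolt=4 chain=1

Answer: no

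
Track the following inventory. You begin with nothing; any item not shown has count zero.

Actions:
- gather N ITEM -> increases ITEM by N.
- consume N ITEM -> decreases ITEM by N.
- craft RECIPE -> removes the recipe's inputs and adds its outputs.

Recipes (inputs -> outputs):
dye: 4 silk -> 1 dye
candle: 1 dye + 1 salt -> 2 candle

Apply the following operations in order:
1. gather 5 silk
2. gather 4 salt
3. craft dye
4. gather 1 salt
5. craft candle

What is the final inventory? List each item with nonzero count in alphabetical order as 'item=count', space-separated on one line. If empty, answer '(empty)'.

Answer: candle=2 salt=4 silk=1

Derivation:
After 1 (gather 5 silk): silk=5
After 2 (gather 4 salt): salt=4 silk=5
After 3 (craft dye): dye=1 salt=4 silk=1
After 4 (gather 1 salt): dye=1 salt=5 silk=1
After 5 (craft candle): candle=2 salt=4 silk=1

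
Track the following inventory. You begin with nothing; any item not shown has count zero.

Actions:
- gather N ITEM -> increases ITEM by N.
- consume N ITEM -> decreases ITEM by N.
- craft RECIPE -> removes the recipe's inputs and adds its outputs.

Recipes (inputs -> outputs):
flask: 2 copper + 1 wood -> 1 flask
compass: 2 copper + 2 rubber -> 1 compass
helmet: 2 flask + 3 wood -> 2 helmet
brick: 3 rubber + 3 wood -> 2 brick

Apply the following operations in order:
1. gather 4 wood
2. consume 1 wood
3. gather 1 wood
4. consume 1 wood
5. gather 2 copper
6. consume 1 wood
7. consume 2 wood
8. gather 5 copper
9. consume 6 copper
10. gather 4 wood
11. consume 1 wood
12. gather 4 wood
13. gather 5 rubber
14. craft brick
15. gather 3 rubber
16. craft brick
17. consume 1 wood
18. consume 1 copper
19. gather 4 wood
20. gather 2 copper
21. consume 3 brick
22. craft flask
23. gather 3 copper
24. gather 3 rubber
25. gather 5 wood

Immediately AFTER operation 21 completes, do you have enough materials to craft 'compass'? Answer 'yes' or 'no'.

Answer: yes

Derivation:
After 1 (gather 4 wood): wood=4
After 2 (consume 1 wood): wood=3
After 3 (gather 1 wood): wood=4
After 4 (consume 1 wood): wood=3
After 5 (gather 2 copper): copper=2 wood=3
After 6 (consume 1 wood): copper=2 wood=2
After 7 (consume 2 wood): copper=2
After 8 (gather 5 copper): copper=7
After 9 (consume 6 copper): copper=1
After 10 (gather 4 wood): copper=1 wood=4
After 11 (consume 1 wood): copper=1 wood=3
After 12 (gather 4 wood): copper=1 wood=7
After 13 (gather 5 rubber): copper=1 rubber=5 wood=7
After 14 (craft brick): brick=2 copper=1 rubber=2 wood=4
After 15 (gather 3 rubber): brick=2 copper=1 rubber=5 wood=4
After 16 (craft brick): brick=4 copper=1 rubber=2 wood=1
After 17 (consume 1 wood): brick=4 copper=1 rubber=2
After 18 (consume 1 copper): brick=4 rubber=2
After 19 (gather 4 wood): brick=4 rubber=2 wood=4
After 20 (gather 2 copper): brick=4 copper=2 rubber=2 wood=4
After 21 (consume 3 brick): brick=1 copper=2 rubber=2 wood=4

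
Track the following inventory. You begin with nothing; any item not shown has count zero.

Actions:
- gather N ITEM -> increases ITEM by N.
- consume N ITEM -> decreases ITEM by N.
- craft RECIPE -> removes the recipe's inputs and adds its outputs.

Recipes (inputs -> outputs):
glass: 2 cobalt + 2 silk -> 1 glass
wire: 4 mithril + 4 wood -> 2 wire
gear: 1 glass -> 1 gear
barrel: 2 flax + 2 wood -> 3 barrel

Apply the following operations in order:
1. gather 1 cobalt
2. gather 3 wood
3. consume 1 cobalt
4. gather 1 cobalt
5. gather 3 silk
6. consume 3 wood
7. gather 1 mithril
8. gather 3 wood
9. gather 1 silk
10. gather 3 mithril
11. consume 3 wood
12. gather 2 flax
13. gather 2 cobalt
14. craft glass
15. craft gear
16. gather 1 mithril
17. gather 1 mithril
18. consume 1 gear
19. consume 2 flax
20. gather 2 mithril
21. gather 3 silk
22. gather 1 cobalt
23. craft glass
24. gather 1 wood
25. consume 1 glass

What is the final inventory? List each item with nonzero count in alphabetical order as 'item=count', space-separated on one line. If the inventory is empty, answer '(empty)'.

After 1 (gather 1 cobalt): cobalt=1
After 2 (gather 3 wood): cobalt=1 wood=3
After 3 (consume 1 cobalt): wood=3
After 4 (gather 1 cobalt): cobalt=1 wood=3
After 5 (gather 3 silk): cobalt=1 silk=3 wood=3
After 6 (consume 3 wood): cobalt=1 silk=3
After 7 (gather 1 mithril): cobalt=1 mithril=1 silk=3
After 8 (gather 3 wood): cobalt=1 mithril=1 silk=3 wood=3
After 9 (gather 1 silk): cobalt=1 mithril=1 silk=4 wood=3
After 10 (gather 3 mithril): cobalt=1 mithril=4 silk=4 wood=3
After 11 (consume 3 wood): cobalt=1 mithril=4 silk=4
After 12 (gather 2 flax): cobalt=1 flax=2 mithril=4 silk=4
After 13 (gather 2 cobalt): cobalt=3 flax=2 mithril=4 silk=4
After 14 (craft glass): cobalt=1 flax=2 glass=1 mithril=4 silk=2
After 15 (craft gear): cobalt=1 flax=2 gear=1 mithril=4 silk=2
After 16 (gather 1 mithril): cobalt=1 flax=2 gear=1 mithril=5 silk=2
After 17 (gather 1 mithril): cobalt=1 flax=2 gear=1 mithril=6 silk=2
After 18 (consume 1 gear): cobalt=1 flax=2 mithril=6 silk=2
After 19 (consume 2 flax): cobalt=1 mithril=6 silk=2
After 20 (gather 2 mithril): cobalt=1 mithril=8 silk=2
After 21 (gather 3 silk): cobalt=1 mithril=8 silk=5
After 22 (gather 1 cobalt): cobalt=2 mithril=8 silk=5
After 23 (craft glass): glass=1 mithril=8 silk=3
After 24 (gather 1 wood): glass=1 mithril=8 silk=3 wood=1
After 25 (consume 1 glass): mithril=8 silk=3 wood=1

Answer: mithril=8 silk=3 wood=1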